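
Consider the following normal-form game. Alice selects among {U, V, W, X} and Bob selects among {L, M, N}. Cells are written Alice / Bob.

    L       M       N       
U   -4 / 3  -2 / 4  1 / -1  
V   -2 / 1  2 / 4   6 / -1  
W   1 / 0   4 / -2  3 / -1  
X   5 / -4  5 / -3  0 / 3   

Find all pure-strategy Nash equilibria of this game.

Check mutual best responses: a cell is a NE iff neither player can gain by unilaterally deviating.
Alice's best responses — vs L: X (payoff 5); vs M: X (payoff 5); vs N: V (payoff 6).
Bob's best responses — vs U: M (payoff 4); vs V: M (payoff 4); vs W: L (payoff 0); vs X: N (payoff 3).
No cell has both players best-responding. For instance, Alice's best reply to N is V, but against V Bob prefers M over N.

There is no pure-strategy Nash equilibrium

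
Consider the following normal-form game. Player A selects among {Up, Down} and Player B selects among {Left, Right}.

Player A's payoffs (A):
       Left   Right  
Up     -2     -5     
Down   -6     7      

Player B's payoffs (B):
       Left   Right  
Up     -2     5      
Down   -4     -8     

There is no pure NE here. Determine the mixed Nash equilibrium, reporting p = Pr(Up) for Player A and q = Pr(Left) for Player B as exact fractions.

Each player's mixing probability is pinned down by making the *other* player indifferent.
Player B indifferent between Left and Right: p·(-2) + (1−p)·(-4) = p·5 + (1−p)·(-8) ⟹ (-4) + 2p = (-8) + 13p ⟹ p = 4/11.
Player A indifferent between Up and Down: q·(-2) + (1−q)·(-5) = q·(-6) + (1−q)·7 ⟹ (-5) + 3q = 7 + (-13)q ⟹ q = 3/4.

p = 4/11, q = 3/4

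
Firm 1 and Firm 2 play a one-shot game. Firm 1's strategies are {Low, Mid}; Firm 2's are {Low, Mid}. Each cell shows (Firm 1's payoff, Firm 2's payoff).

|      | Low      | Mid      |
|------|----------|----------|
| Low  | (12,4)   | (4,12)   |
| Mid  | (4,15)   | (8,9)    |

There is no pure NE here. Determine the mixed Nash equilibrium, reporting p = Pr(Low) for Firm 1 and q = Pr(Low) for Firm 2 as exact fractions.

p = 3/7, q = 1/3

In a mixed NE each player is indifferent between their pure strategies, so the opponent's mix sets the indifference.
Firm 2 indifferent between Low and Mid: p·4 + (1−p)·15 = p·12 + (1−p)·9 ⟹ 15 + (-11)p = 9 + 3p ⟹ p = 3/7.
Firm 1 indifferent between Low and Mid: q·12 + (1−q)·4 = q·4 + (1−q)·8 ⟹ 4 + 8q = 8 + (-4)q ⟹ q = 1/3.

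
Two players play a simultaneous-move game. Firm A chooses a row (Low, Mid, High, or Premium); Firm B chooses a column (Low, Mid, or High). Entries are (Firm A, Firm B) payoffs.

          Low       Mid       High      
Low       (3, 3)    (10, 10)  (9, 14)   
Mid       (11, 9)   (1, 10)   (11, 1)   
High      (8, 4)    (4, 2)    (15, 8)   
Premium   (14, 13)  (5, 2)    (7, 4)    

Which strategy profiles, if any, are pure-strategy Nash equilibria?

(High, High) and (Premium, Low)

Find each player's best response to every opponent strategy; NE are the intersections.
Firm A's best responses — vs Low: Premium (payoff 14); vs Mid: Low (payoff 10); vs High: High (payoff 15).
Firm B's best responses — vs Low: High (payoff 14); vs Mid: Mid (payoff 10); vs High: High (payoff 8); vs Premium: Low (payoff 13).
Mutual best responses occur at (High, High) and (Premium, Low); at each, neither player gains by switching.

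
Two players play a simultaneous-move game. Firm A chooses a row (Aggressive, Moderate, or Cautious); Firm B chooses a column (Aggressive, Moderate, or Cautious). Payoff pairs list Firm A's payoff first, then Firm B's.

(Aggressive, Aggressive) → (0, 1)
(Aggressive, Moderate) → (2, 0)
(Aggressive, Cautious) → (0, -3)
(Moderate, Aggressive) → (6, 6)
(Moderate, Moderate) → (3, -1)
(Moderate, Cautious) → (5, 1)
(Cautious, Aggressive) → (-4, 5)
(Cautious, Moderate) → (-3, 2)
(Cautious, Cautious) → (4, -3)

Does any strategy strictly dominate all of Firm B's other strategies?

A strategy is strictly dominant if it gives Firm B a strictly higher payoff than every other strategy, against every choice by the opponent.
Aggressive strictly dominates: vs Aggressive: 1 > each of {0, -3}; vs Moderate: 6 > each of {-1, 1}; vs Cautious: 5 > each of {2, -3}.

Aggressive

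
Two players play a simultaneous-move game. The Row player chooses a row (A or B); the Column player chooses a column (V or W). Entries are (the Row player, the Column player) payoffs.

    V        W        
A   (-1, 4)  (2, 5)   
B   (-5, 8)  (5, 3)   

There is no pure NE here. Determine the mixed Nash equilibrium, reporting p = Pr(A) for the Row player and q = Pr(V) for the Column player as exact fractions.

p = 5/6, q = 3/7

Each player's mixing probability is pinned down by making the *other* player indifferent.
The Column player indifferent between V and W: p·4 + (1−p)·8 = p·5 + (1−p)·3 ⟹ 8 + (-4)p = 3 + 2p ⟹ p = 5/6.
The Row player indifferent between A and B: q·(-1) + (1−q)·2 = q·(-5) + (1−q)·5 ⟹ 2 + (-3)q = 5 + (-10)q ⟹ q = 3/7.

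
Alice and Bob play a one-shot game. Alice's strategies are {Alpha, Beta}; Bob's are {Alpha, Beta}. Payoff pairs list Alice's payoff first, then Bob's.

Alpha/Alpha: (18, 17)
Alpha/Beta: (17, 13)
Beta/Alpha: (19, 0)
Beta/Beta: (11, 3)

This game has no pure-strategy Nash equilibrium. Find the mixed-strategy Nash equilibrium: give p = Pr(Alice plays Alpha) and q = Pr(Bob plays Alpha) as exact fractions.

p = 3/7, q = 6/7

Each player's mixing probability is pinned down by making the *other* player indifferent.
Bob indifferent between Alpha and Beta: p·17 + (1−p)·0 = p·13 + (1−p)·3 ⟹ 0 + 17p = 3 + 10p ⟹ p = 3/7.
Alice indifferent between Alpha and Beta: q·18 + (1−q)·17 = q·19 + (1−q)·11 ⟹ 17 + 1q = 11 + 8q ⟹ q = 6/7.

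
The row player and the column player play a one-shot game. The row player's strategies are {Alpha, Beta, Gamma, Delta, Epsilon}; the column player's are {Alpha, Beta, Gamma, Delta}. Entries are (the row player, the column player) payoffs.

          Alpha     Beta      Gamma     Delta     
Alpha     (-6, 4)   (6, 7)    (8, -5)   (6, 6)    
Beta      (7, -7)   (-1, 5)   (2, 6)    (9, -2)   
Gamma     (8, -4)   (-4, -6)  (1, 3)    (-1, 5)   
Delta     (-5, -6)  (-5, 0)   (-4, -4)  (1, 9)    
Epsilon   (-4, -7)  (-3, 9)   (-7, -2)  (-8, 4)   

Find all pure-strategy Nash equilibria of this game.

(Alpha, Beta)

Find each player's best response to every opponent strategy; NE are the intersections.
The row player's best responses — vs Alpha: Gamma (payoff 8); vs Beta: Alpha (payoff 6); vs Gamma: Alpha (payoff 8); vs Delta: Beta (payoff 9).
The column player's best responses — vs Alpha: Beta (payoff 7); vs Beta: Gamma (payoff 6); vs Gamma: Delta (payoff 5); vs Delta: Delta (payoff 9); vs Epsilon: Beta (payoff 9).
The only mutual best response is (Alpha, Beta); neither player gains by switching there.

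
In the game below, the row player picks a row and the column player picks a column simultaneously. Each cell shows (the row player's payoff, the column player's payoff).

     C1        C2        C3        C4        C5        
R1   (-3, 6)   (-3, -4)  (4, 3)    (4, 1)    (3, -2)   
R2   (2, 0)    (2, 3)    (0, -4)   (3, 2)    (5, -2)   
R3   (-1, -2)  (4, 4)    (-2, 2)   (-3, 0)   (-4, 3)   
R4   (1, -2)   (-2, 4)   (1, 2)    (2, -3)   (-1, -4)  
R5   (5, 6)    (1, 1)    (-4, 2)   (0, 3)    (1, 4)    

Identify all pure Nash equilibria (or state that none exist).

A profile is a Nash equilibrium when each player is best-responding to the other.
The row player's best responses — vs C1: R5 (payoff 5); vs C2: R3 (payoff 4); vs C3: R1 (payoff 4); vs C4: R1 (payoff 4); vs C5: R2 (payoff 5).
The column player's best responses — vs R1: C1 (payoff 6); vs R2: C2 (payoff 3); vs R3: C2 (payoff 4); vs R4: C2 (payoff 4); vs R5: C1 (payoff 6).
Mutual best responses occur at (R3, C2) and (R5, C1); at each, neither player gains by switching.

(R3, C2) and (R5, C1)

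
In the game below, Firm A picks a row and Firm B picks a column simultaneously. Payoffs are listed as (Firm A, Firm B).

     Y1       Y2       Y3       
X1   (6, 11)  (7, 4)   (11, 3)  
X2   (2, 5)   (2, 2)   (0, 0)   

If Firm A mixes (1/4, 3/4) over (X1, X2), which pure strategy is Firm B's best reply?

Compute Firm B's expected payoff from each pure strategy against the given mix.
Y1: (1/4)·11 + (3/4)·5 = 13/2
Y2: (1/4)·4 + (3/4)·2 = 5/2
Y3: (1/4)·3 + (3/4)·0 = 3/4
Highest expected payoff is 13/2, from Y1.

Y1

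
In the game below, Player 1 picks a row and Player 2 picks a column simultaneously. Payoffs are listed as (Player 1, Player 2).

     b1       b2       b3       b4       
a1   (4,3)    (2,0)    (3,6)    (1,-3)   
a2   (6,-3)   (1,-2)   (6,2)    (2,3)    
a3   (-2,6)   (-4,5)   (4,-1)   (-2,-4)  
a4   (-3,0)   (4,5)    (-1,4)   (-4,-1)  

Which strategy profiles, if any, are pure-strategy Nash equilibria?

(a2, b4) and (a4, b2)

A profile is a Nash equilibrium when each player is best-responding to the other.
Player 1's best responses — vs b1: a2 (payoff 6); vs b2: a4 (payoff 4); vs b3: a2 (payoff 6); vs b4: a2 (payoff 2).
Player 2's best responses — vs a1: b3 (payoff 6); vs a2: b4 (payoff 3); vs a3: b1 (payoff 6); vs a4: b2 (payoff 5).
Mutual best responses occur at (a2, b4) and (a4, b2); at each, neither player gains by switching.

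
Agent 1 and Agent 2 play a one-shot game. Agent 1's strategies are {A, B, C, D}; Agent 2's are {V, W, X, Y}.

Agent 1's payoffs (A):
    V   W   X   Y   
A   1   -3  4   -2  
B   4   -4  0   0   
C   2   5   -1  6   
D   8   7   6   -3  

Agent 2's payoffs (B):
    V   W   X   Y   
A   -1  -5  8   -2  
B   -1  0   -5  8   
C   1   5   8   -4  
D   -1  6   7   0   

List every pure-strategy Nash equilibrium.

Check mutual best responses: a cell is a NE iff neither player can gain by unilaterally deviating.
Agent 1's best responses — vs V: D (payoff 8); vs W: D (payoff 7); vs X: D (payoff 6); vs Y: C (payoff 6).
Agent 2's best responses — vs A: X (payoff 8); vs B: Y (payoff 8); vs C: X (payoff 8); vs D: X (payoff 7).
The only mutual best response is (D, X); neither player gains by switching there.

(D, X)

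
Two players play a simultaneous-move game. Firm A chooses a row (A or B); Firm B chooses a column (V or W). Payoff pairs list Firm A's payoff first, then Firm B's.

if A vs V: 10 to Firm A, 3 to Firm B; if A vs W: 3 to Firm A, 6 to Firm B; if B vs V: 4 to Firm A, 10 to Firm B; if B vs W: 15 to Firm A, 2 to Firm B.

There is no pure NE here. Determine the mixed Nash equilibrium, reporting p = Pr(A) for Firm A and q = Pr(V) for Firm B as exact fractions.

p = 8/11, q = 2/3

In a mixed NE each player is indifferent between their pure strategies, so the opponent's mix sets the indifference.
Firm B indifferent between V and W: p·3 + (1−p)·10 = p·6 + (1−p)·2 ⟹ 10 + (-7)p = 2 + 4p ⟹ p = 8/11.
Firm A indifferent between A and B: q·10 + (1−q)·3 = q·4 + (1−q)·15 ⟹ 3 + 7q = 15 + (-11)q ⟹ q = 2/3.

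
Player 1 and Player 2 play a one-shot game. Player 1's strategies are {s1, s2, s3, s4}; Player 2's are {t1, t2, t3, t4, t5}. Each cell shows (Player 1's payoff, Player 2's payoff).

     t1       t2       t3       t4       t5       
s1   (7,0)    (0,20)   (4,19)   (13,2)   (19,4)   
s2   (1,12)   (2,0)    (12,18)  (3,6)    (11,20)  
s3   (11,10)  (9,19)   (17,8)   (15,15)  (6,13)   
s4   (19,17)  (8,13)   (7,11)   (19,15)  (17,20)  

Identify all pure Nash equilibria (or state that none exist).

(s3, t2)

Check mutual best responses: a cell is a NE iff neither player can gain by unilaterally deviating.
Player 1's best responses — vs t1: s4 (payoff 19); vs t2: s3 (payoff 9); vs t3: s3 (payoff 17); vs t4: s4 (payoff 19); vs t5: s1 (payoff 19).
Player 2's best responses — vs s1: t2 (payoff 20); vs s2: t5 (payoff 20); vs s3: t2 (payoff 19); vs s4: t5 (payoff 20).
The only mutual best response is (s3, t2); neither player gains by switching there.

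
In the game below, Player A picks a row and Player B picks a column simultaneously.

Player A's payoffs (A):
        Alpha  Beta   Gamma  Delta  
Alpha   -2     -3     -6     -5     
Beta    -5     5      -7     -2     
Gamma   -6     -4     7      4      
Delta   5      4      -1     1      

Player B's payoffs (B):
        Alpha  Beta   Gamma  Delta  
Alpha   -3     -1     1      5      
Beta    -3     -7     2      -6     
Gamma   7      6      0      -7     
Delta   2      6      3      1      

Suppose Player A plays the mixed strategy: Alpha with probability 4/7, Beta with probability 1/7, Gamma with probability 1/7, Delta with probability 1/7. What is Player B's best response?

Compute Player B's expected payoff from each pure strategy against the given mix.
Alpha: (4/7)·(-3) + (1/7)·(-3) + (1/7)·7 + (1/7)·2 = -6/7
Beta: (4/7)·(-1) + (1/7)·(-7) + (1/7)·6 + (1/7)·6 = 1/7
Gamma: (4/7)·1 + (1/7)·2 + (1/7)·0 + (1/7)·3 = 9/7
Delta: (4/7)·5 + (1/7)·(-6) + (1/7)·(-7) + (1/7)·1 = 8/7
Highest expected payoff is 9/7, from Gamma.

Gamma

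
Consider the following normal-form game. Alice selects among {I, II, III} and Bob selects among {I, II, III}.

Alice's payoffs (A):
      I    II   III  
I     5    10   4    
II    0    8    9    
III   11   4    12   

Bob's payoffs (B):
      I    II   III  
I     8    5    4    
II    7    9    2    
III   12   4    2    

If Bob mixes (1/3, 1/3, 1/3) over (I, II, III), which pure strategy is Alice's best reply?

Alice's best reply maximizes expected payoff against the mix.
I: (1/3)·5 + (1/3)·10 + (1/3)·4 = 19/3
II: (1/3)·0 + (1/3)·8 + (1/3)·9 = 17/3
III: (1/3)·11 + (1/3)·4 + (1/3)·12 = 9
Highest expected payoff is 9, from III.

III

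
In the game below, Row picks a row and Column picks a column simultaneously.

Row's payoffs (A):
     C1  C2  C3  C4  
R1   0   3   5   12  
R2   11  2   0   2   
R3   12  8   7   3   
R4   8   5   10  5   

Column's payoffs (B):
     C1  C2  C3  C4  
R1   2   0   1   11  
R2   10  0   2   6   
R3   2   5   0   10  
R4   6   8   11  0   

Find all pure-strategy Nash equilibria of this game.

(R1, C4) and (R4, C3)

Find each player's best response to every opponent strategy; NE are the intersections.
Row's best responses — vs C1: R3 (payoff 12); vs C2: R3 (payoff 8); vs C3: R4 (payoff 10); vs C4: R1 (payoff 12).
Column's best responses — vs R1: C4 (payoff 11); vs R2: C1 (payoff 10); vs R3: C4 (payoff 10); vs R4: C3 (payoff 11).
Mutual best responses occur at (R1, C4) and (R4, C3); at each, neither player gains by switching.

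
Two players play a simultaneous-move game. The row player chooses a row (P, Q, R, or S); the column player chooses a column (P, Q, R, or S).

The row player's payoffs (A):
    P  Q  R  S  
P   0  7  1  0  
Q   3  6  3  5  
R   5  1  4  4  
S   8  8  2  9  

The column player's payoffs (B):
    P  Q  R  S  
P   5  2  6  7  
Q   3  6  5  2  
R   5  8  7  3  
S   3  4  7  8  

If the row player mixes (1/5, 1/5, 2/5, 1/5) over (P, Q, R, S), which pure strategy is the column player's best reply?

R

Compute the column player's expected payoff from each pure strategy against the given mix.
P: (1/5)·5 + (1/5)·3 + (2/5)·5 + (1/5)·3 = 21/5
Q: (1/5)·2 + (1/5)·6 + (2/5)·8 + (1/5)·4 = 28/5
R: (1/5)·6 + (1/5)·5 + (2/5)·7 + (1/5)·7 = 32/5
S: (1/5)·7 + (1/5)·2 + (2/5)·3 + (1/5)·8 = 23/5
Highest expected payoff is 32/5, from R.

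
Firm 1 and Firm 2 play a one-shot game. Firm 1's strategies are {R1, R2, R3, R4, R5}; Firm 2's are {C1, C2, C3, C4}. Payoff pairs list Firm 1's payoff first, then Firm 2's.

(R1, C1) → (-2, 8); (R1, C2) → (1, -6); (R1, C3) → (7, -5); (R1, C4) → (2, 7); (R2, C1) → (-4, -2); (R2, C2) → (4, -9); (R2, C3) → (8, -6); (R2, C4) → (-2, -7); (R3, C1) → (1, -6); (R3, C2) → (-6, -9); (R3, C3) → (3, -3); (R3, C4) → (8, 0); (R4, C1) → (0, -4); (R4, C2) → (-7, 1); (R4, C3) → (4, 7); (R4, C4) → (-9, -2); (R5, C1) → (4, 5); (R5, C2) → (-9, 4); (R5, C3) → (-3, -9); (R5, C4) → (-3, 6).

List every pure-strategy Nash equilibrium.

Check mutual best responses: a cell is a NE iff neither player can gain by unilaterally deviating.
Firm 1's best responses — vs C1: R5 (payoff 4); vs C2: R2 (payoff 4); vs C3: R2 (payoff 8); vs C4: R3 (payoff 8).
Firm 2's best responses — vs R1: C1 (payoff 8); vs R2: C1 (payoff -2); vs R3: C4 (payoff 0); vs R4: C3 (payoff 7); vs R5: C4 (payoff 6).
The only mutual best response is (R3, C4); neither player gains by switching there.

(R3, C4)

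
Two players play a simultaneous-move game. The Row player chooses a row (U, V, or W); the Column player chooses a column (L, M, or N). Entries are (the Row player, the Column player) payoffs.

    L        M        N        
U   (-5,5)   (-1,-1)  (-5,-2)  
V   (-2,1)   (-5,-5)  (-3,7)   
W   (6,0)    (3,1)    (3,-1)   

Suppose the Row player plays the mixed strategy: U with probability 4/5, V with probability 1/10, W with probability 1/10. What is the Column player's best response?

The Column player's best reply maximizes expected payoff against the mix.
L: (4/5)·5 + (1/10)·1 + (1/10)·0 = 41/10
M: (4/5)·(-1) + (1/10)·(-5) + (1/10)·1 = -6/5
N: (4/5)·(-2) + (1/10)·7 + (1/10)·(-1) = -1
Highest expected payoff is 41/10, from L.

L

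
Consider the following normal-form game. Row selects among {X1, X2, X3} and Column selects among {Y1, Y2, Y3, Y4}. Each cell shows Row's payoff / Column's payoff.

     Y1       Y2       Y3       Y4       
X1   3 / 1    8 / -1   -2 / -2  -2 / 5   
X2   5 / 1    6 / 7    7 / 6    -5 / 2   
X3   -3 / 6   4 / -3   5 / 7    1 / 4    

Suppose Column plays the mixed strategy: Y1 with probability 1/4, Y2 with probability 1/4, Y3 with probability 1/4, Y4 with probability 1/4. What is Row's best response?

Row's best reply maximizes expected payoff against the mix.
X1: (1/4)·3 + (1/4)·8 + (1/4)·(-2) + (1/4)·(-2) = 7/4
X2: (1/4)·5 + (1/4)·6 + (1/4)·7 + (1/4)·(-5) = 13/4
X3: (1/4)·(-3) + (1/4)·4 + (1/4)·5 + (1/4)·1 = 7/4
Highest expected payoff is 13/4, from X2.

X2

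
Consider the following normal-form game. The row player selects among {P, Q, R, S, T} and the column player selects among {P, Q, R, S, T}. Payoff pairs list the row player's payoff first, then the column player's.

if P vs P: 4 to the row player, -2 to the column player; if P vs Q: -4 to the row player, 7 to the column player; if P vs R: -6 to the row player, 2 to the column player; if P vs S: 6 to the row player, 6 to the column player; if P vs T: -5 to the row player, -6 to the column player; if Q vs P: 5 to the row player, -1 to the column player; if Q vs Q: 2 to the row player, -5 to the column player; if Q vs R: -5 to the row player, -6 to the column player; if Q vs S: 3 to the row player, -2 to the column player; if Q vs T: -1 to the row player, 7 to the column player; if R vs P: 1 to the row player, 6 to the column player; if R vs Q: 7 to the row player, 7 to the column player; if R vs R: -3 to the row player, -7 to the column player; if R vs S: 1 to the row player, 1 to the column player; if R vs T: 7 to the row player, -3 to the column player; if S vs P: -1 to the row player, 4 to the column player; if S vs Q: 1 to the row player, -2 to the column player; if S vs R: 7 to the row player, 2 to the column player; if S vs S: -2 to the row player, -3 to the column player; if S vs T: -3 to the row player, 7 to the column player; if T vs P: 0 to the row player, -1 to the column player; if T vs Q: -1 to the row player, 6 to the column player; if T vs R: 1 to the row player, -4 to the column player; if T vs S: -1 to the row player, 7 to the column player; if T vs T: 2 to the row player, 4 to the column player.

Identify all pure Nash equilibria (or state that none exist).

Find each player's best response to every opponent strategy; NE are the intersections.
The row player's best responses — vs P: Q (payoff 5); vs Q: R (payoff 7); vs R: S (payoff 7); vs S: P (payoff 6); vs T: R (payoff 7).
The column player's best responses — vs P: Q (payoff 7); vs Q: T (payoff 7); vs R: Q (payoff 7); vs S: T (payoff 7); vs T: S (payoff 7).
The only mutual best response is (R, Q); neither player gains by switching there.

(R, Q)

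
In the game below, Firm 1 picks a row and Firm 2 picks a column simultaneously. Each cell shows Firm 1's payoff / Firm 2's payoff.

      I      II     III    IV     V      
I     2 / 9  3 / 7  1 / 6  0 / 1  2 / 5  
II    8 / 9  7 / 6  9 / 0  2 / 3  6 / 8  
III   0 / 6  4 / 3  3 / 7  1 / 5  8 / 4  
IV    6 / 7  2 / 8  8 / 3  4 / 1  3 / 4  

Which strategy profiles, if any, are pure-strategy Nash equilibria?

(II, I)

Check mutual best responses: a cell is a NE iff neither player can gain by unilaterally deviating.
Firm 1's best responses — vs I: II (payoff 8); vs II: II (payoff 7); vs III: II (payoff 9); vs IV: IV (payoff 4); vs V: III (payoff 8).
Firm 2's best responses — vs I: I (payoff 9); vs II: I (payoff 9); vs III: III (payoff 7); vs IV: II (payoff 8).
The only mutual best response is (II, I); neither player gains by switching there.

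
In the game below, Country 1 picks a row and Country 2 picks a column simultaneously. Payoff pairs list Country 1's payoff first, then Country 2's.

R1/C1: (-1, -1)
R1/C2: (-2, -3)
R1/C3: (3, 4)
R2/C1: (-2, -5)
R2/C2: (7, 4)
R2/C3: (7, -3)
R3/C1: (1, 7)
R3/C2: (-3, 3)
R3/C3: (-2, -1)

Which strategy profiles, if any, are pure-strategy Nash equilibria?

Find each player's best response to every opponent strategy; NE are the intersections.
Country 1's best responses — vs C1: R3 (payoff 1); vs C2: R2 (payoff 7); vs C3: R2 (payoff 7).
Country 2's best responses — vs R1: C3 (payoff 4); vs R2: C2 (payoff 4); vs R3: C1 (payoff 7).
Mutual best responses occur at (R2, C2) and (R3, C1); at each, neither player gains by switching.

(R2, C2) and (R3, C1)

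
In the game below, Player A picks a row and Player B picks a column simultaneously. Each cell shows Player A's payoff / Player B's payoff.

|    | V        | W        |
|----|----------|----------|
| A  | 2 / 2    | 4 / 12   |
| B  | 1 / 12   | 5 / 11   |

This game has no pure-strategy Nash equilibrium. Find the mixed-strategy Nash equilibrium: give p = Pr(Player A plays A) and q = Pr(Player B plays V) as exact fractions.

p = 1/11, q = 1/2

In a mixed NE each player is indifferent between their pure strategies, so the opponent's mix sets the indifference.
Player B indifferent between V and W: p·2 + (1−p)·12 = p·12 + (1−p)·11 ⟹ 12 + (-10)p = 11 + 1p ⟹ p = 1/11.
Player A indifferent between A and B: q·2 + (1−q)·4 = q·1 + (1−q)·5 ⟹ 4 + (-2)q = 5 + (-4)q ⟹ q = 1/2.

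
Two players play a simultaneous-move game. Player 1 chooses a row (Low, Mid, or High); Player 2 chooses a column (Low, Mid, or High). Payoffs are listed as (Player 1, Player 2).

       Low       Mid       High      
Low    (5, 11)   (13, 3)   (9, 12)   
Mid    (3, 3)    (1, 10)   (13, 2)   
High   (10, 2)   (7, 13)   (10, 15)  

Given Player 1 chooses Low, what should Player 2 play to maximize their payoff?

With Player 1 fixed at Low, Player 2's payoffs are: Low → 11, Mid → 3, High → 12.
The maximum is 12, achieved by High.

High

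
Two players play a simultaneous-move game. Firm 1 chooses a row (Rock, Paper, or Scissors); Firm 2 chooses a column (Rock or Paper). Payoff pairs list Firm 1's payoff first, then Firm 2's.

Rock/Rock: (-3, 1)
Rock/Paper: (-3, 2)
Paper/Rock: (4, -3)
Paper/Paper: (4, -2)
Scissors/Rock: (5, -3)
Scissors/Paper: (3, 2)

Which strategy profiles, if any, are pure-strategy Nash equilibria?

A profile is a Nash equilibrium when each player is best-responding to the other.
Firm 1's best responses — vs Rock: Scissors (payoff 5); vs Paper: Paper (payoff 4).
Firm 2's best responses — vs Rock: Paper (payoff 2); vs Paper: Paper (payoff -2); vs Scissors: Paper (payoff 2).
The only mutual best response is (Paper, Paper); neither player gains by switching there.

(Paper, Paper)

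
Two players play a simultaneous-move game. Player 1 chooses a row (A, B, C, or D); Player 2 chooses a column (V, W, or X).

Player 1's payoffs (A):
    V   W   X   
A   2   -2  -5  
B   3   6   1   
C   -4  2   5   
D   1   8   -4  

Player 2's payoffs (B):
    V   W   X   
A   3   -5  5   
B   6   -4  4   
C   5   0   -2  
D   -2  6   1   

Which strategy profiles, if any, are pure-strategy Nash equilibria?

Check mutual best responses: a cell is a NE iff neither player can gain by unilaterally deviating.
Player 1's best responses — vs V: B (payoff 3); vs W: D (payoff 8); vs X: C (payoff 5).
Player 2's best responses — vs A: X (payoff 5); vs B: V (payoff 6); vs C: V (payoff 5); vs D: W (payoff 6).
Mutual best responses occur at (B, V) and (D, W); at each, neither player gains by switching.

(B, V) and (D, W)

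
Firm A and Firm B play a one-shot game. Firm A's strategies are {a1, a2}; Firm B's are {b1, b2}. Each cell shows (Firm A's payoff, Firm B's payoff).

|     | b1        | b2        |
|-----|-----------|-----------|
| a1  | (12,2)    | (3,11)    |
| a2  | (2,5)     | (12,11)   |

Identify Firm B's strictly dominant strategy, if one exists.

Check whether one of Firm B's strategies beats all alternatives regardless of what the opponent does.
b2 strictly dominates: vs a1: 11 > 2; vs a2: 11 > 5.

b2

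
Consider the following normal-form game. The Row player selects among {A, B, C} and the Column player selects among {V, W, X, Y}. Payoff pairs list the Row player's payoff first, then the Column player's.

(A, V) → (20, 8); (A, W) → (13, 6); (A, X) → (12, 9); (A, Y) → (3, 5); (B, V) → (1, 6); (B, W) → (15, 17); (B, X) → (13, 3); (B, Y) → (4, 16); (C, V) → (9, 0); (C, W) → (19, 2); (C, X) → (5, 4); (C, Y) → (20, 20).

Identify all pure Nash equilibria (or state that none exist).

(C, Y)

A profile is a Nash equilibrium when each player is best-responding to the other.
The Row player's best responses — vs V: A (payoff 20); vs W: C (payoff 19); vs X: B (payoff 13); vs Y: C (payoff 20).
The Column player's best responses — vs A: X (payoff 9); vs B: W (payoff 17); vs C: Y (payoff 20).
The only mutual best response is (C, Y); neither player gains by switching there.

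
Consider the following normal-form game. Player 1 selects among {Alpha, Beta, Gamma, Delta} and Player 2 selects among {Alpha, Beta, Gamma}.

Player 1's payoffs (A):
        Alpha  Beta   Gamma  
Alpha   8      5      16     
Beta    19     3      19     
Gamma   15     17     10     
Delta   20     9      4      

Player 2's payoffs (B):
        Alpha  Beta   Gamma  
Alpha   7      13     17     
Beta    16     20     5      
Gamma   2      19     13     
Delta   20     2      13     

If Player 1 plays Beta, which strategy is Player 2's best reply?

With Player 1 fixed at Beta, Player 2's payoffs are: Alpha → 16, Beta → 20, Gamma → 5.
The maximum is 20, achieved by Beta.

Beta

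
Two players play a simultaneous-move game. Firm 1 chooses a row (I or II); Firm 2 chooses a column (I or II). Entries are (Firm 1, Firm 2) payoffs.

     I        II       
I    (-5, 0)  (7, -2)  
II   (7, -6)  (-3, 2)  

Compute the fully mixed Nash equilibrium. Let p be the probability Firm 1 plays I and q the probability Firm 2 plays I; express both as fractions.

p = 4/5, q = 5/11

Each player's mixing probability is pinned down by making the *other* player indifferent.
Firm 2 indifferent between I and II: p·0 + (1−p)·(-6) = p·(-2) + (1−p)·2 ⟹ (-6) + 6p = 2 + (-4)p ⟹ p = 4/5.
Firm 1 indifferent between I and II: q·(-5) + (1−q)·7 = q·7 + (1−q)·(-3) ⟹ 7 + (-12)q = (-3) + 10q ⟹ q = 5/11.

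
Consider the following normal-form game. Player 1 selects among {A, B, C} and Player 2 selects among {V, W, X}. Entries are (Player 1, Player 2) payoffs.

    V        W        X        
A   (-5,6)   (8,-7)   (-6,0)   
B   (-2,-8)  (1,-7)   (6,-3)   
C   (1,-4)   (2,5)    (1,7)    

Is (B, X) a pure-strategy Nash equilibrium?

Holding Player 2 at X: Player 1 gets 6 from B, versus -6 from A, 1 from C. No profitable deviation for Player 1.
Holding Player 1 at B: Player 2 gets -3 from X, versus -8 from V, -7 from W. No profitable deviation for Player 2 either.

Yes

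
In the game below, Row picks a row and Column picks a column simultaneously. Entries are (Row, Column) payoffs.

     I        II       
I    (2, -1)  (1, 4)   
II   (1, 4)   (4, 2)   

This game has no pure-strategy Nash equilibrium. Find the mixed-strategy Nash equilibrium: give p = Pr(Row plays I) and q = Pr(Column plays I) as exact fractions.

In a mixed NE each player is indifferent between their pure strategies, so the opponent's mix sets the indifference.
Column indifferent between I and II: p·(-1) + (1−p)·4 = p·4 + (1−p)·2 ⟹ 4 + (-5)p = 2 + 2p ⟹ p = 2/7.
Row indifferent between I and II: q·2 + (1−q)·1 = q·1 + (1−q)·4 ⟹ 1 + 1q = 4 + (-3)q ⟹ q = 3/4.

p = 2/7, q = 3/4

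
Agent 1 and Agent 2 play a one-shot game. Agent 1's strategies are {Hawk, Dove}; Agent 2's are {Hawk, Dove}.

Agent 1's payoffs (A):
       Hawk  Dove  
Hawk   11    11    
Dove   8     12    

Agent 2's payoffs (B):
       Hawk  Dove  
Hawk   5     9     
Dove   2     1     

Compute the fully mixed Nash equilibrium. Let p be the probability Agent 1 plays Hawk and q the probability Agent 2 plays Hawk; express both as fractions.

p = 1/5, q = 1/4

In a mixed NE each player is indifferent between their pure strategies, so the opponent's mix sets the indifference.
Agent 2 indifferent between Hawk and Dove: p·5 + (1−p)·2 = p·9 + (1−p)·1 ⟹ 2 + 3p = 1 + 8p ⟹ p = 1/5.
Agent 1 indifferent between Hawk and Dove: q·11 + (1−q)·11 = q·8 + (1−q)·12 ⟹ 11 + 0q = 12 + (-4)q ⟹ q = 1/4.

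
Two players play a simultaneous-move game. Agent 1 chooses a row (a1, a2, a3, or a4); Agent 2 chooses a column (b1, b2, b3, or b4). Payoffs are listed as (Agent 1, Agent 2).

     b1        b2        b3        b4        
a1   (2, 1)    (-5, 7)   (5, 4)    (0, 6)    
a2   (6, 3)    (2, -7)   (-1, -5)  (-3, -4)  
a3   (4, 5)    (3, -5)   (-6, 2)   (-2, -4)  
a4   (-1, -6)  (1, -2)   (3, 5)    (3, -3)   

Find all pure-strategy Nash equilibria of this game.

Check mutual best responses: a cell is a NE iff neither player can gain by unilaterally deviating.
Agent 1's best responses — vs b1: a2 (payoff 6); vs b2: a3 (payoff 3); vs b3: a1 (payoff 5); vs b4: a4 (payoff 3).
Agent 2's best responses — vs a1: b2 (payoff 7); vs a2: b1 (payoff 3); vs a3: b1 (payoff 5); vs a4: b3 (payoff 5).
The only mutual best response is (a2, b1); neither player gains by switching there.

(a2, b1)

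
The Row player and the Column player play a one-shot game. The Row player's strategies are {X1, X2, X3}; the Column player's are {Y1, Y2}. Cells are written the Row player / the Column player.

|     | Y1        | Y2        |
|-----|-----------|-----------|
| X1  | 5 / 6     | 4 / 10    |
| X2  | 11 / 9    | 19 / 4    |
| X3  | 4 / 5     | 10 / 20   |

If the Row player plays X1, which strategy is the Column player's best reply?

Y2

With the Row player fixed at X1, the Column player's payoffs are: Y1 → 6, Y2 → 10.
The maximum is 10, achieved by Y2.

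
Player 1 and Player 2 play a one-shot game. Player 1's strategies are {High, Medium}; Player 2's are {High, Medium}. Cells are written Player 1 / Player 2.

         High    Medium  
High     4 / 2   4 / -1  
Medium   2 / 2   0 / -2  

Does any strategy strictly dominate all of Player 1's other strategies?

High

Check whether one of Player 1's strategies beats all alternatives regardless of what the opponent does.
High strictly dominates: vs High: 4 > 2; vs Medium: 4 > 0.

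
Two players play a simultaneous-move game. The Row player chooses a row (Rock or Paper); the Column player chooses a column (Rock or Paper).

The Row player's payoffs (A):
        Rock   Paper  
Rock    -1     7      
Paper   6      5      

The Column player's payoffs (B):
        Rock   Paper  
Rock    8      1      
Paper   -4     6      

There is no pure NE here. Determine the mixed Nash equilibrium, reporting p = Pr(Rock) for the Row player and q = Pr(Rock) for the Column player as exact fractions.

In a mixed NE each player is indifferent between their pure strategies, so the opponent's mix sets the indifference.
The Column player indifferent between Rock and Paper: p·8 + (1−p)·(-4) = p·1 + (1−p)·6 ⟹ (-4) + 12p = 6 + (-5)p ⟹ p = 10/17.
The Row player indifferent between Rock and Paper: q·(-1) + (1−q)·7 = q·6 + (1−q)·5 ⟹ 7 + (-8)q = 5 + 1q ⟹ q = 2/9.

p = 10/17, q = 2/9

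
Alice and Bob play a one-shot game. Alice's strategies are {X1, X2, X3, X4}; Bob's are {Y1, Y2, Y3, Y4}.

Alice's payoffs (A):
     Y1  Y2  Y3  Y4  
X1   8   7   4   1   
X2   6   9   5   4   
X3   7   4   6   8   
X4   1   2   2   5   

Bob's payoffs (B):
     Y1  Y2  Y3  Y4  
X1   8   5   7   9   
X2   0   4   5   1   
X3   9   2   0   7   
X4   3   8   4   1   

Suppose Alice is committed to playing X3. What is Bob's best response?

With Alice fixed at X3, Bob's payoffs are: Y1 → 9, Y2 → 2, Y3 → 0, Y4 → 7.
The maximum is 9, achieved by Y1.

Y1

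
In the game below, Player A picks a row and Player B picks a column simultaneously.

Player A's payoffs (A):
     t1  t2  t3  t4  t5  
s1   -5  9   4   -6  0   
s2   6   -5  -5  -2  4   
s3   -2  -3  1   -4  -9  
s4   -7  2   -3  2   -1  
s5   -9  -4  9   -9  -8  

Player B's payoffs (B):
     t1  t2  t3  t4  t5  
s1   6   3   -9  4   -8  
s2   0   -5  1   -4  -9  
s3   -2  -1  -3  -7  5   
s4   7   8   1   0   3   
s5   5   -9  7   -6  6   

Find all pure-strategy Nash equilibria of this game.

A profile is a Nash equilibrium when each player is best-responding to the other.
Player A's best responses — vs t1: s2 (payoff 6); vs t2: s1 (payoff 9); vs t3: s5 (payoff 9); vs t4: s4 (payoff 2); vs t5: s2 (payoff 4).
Player B's best responses — vs s1: t1 (payoff 6); vs s2: t3 (payoff 1); vs s3: t5 (payoff 5); vs s4: t2 (payoff 8); vs s5: t3 (payoff 7).
The only mutual best response is (s5, t3); neither player gains by switching there.

(s5, t3)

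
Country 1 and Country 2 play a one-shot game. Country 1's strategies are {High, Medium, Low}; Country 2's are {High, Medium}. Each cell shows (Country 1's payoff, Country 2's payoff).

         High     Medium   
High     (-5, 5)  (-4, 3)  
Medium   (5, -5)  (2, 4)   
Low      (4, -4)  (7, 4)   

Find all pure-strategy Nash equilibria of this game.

(Low, Medium)

Find each player's best response to every opponent strategy; NE are the intersections.
Country 1's best responses — vs High: Medium (payoff 5); vs Medium: Low (payoff 7).
Country 2's best responses — vs High: High (payoff 5); vs Medium: Medium (payoff 4); vs Low: Medium (payoff 4).
The only mutual best response is (Low, Medium); neither player gains by switching there.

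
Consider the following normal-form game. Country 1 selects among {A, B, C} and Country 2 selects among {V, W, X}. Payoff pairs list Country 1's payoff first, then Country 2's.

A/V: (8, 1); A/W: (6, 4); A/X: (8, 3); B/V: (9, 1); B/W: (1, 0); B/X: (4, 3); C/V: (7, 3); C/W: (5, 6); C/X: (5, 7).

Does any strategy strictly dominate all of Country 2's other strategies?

Check whether one of Country 2's strategies beats all alternatives regardless of what the opponent does.
V is not dominant: against A, W gives 4 > 1.
W is not dominant: against B, V gives 1 > 0.
X is not dominant: against A, W gives 4 > 3.
No single strategy is best against every opponent action.

No strictly dominant strategy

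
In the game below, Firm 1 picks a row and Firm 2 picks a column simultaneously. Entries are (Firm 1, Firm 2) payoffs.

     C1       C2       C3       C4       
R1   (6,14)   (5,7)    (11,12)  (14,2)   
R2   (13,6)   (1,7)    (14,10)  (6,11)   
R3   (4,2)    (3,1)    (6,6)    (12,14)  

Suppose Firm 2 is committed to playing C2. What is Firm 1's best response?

With Firm 2 fixed at C2, Firm 1's payoffs are: R1 → 5, R2 → 1, R3 → 3.
The maximum is 5, achieved by R1.

R1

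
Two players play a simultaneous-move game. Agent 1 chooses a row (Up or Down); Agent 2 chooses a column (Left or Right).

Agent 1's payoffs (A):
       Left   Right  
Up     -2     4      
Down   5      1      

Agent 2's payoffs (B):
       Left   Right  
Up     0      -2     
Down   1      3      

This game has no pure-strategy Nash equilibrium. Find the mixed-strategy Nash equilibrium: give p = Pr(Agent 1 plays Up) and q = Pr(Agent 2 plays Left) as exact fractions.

Each player's mixing probability is pinned down by making the *other* player indifferent.
Agent 2 indifferent between Left and Right: p·0 + (1−p)·1 = p·(-2) + (1−p)·3 ⟹ 1 + (-1)p = 3 + (-5)p ⟹ p = 1/2.
Agent 1 indifferent between Up and Down: q·(-2) + (1−q)·4 = q·5 + (1−q)·1 ⟹ 4 + (-6)q = 1 + 4q ⟹ q = 3/10.

p = 1/2, q = 3/10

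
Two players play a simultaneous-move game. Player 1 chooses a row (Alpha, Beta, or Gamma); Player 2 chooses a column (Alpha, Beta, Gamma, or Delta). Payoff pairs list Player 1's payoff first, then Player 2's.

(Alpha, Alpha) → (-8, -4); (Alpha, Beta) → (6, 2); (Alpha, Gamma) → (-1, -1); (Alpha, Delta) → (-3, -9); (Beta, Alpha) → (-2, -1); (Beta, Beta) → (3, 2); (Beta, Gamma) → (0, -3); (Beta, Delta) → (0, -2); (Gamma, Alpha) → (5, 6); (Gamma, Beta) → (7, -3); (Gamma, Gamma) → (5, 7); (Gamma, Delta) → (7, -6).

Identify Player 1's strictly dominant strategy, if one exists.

Check whether one of Player 1's strategies beats all alternatives regardless of what the opponent does.
Gamma strictly dominates: vs Alpha: 5 > each of {-8, -2}; vs Beta: 7 > each of {6, 3}; vs Gamma: 5 > each of {-1, 0}; vs Delta: 7 > each of {-3, 0}.

Gamma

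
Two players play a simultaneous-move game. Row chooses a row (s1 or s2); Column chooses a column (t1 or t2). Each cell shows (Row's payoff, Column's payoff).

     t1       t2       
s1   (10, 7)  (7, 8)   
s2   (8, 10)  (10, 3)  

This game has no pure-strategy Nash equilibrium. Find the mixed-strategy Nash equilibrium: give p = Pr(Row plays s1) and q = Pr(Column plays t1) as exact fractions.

p = 7/8, q = 3/5

In a mixed NE each player is indifferent between their pure strategies, so the opponent's mix sets the indifference.
Column indifferent between t1 and t2: p·7 + (1−p)·10 = p·8 + (1−p)·3 ⟹ 10 + (-3)p = 3 + 5p ⟹ p = 7/8.
Row indifferent between s1 and s2: q·10 + (1−q)·7 = q·8 + (1−q)·10 ⟹ 7 + 3q = 10 + (-2)q ⟹ q = 3/5.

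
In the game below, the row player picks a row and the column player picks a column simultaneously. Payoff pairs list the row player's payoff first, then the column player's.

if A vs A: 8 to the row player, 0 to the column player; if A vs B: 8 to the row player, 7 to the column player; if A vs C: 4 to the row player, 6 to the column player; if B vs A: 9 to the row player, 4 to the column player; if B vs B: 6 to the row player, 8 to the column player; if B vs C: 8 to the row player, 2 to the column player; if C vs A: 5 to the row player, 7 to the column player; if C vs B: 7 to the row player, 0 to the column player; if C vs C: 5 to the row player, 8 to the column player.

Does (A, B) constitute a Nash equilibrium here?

Holding the column player at B: the row player gets 8 from A, versus 6 from B, 7 from C. No profitable deviation for the row player.
Holding the row player at A: the column player gets 7 from B, versus 0 from A, 6 from C. No profitable deviation for the column player either.

Yes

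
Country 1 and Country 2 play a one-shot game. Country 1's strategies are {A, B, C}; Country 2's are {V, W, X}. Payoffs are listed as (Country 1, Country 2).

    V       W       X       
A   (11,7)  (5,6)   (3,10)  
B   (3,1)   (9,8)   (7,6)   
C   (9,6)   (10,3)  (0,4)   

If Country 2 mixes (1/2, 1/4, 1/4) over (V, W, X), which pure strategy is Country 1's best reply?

A

Compute Country 1's expected payoff from each pure strategy against the given mix.
A: (1/2)·11 + (1/4)·5 + (1/4)·3 = 15/2
B: (1/2)·3 + (1/4)·9 + (1/4)·7 = 11/2
C: (1/2)·9 + (1/4)·10 + (1/4)·0 = 7
Highest expected payoff is 15/2, from A.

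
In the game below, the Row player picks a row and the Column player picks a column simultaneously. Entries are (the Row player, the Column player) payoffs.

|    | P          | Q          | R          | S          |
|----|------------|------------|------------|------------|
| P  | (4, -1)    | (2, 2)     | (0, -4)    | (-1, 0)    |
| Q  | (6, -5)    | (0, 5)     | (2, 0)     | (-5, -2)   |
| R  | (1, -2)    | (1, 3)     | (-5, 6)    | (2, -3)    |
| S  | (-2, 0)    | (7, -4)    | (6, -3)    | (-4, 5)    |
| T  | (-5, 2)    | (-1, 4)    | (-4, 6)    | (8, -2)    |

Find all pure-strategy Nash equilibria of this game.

None

A profile is a Nash equilibrium when each player is best-responding to the other.
The Row player's best responses — vs P: Q (payoff 6); vs Q: S (payoff 7); vs R: S (payoff 6); vs S: T (payoff 8).
The Column player's best responses — vs P: Q (payoff 2); vs Q: Q (payoff 5); vs R: R (payoff 6); vs S: S (payoff 5); vs T: R (payoff 6).
No cell has both players best-responding. For instance, the Row player's best reply to P is Q, but against Q the Column player prefers Q over P.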